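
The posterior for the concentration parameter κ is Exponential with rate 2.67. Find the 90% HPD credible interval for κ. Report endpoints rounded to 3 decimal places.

[0.000, 0.862]

The exponential density is strictly decreasing on [0, ∞), so the HPD interval is anchored at 0: [0, q] with P(κ ≤ q) = 0.90.
q = −ln(1 − 0.90) / 2.67 = 2.3026 / 2.67 = 0.862.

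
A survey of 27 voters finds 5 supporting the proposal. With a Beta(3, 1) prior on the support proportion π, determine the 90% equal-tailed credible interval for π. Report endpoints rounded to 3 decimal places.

[0.140, 0.394]

Posterior: Beta(3+5, 1+22) = Beta(8, 23).
Equal-tailed 90% interval: the 0.05 and 0.95 quantiles of Beta(8, 23).
Posterior mean ≈ 0.258, SD ≈ 0.077; a Normal approximation gives roughly [0.131, 0.385].
Exact: F⁻¹(0.05) = 0.140; F⁻¹(0.95) = 0.394.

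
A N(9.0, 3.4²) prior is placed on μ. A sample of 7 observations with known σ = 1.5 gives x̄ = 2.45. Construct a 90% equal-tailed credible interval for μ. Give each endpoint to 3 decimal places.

[1.707, 3.547]

Posterior precision = 1/3.4² + 7/1.5² = 0.0865 + 3.1111 = 3.1976, so posterior SD = 0.5592.
Posterior mean = (9.0/3.4² + 7·2.45/1.5²) / 3.1976 = 2.6272.
Interval: 2.6272 ± 1.645 × 0.5592 → [1.707, 3.547].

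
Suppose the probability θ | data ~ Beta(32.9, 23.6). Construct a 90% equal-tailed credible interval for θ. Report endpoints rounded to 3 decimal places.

Posterior: Beta(32.9, 23.6).
Equal-tailed 90% interval: the 0.05 and 0.95 quantiles of Beta(32.9, 23.6).
Posterior mean ≈ 0.582, SD ≈ 0.065; a Normal approximation gives roughly [0.475, 0.689].
Exact: F⁻¹(0.05) = 0.474; F⁻¹(0.95) = 0.688.

[0.474, 0.688]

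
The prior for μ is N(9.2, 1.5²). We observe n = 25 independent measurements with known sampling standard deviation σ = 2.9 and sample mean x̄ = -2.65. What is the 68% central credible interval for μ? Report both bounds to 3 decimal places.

[-1.647, -0.571]

Posterior precision = 1/1.5² + 25/2.9² = 0.4444 + 2.9727 = 3.4171, so posterior SD = 0.5410.
Posterior mean = (9.2/1.5² + 25·-2.65/2.9²) / 3.4171 = -1.1087.
Interval: -1.1087 ± 0.994 × 0.5410 → [-1.647, -0.571].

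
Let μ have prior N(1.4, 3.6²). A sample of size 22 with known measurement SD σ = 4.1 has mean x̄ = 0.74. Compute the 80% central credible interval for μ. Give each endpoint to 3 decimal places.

Posterior precision = 1/3.6² + 22/4.1² = 0.0772 + 1.3087 = 1.3859, so posterior SD = 0.8494.
Posterior mean = (1.4/3.6² + 22·0.74/4.1²) / 1.3859 = 0.7767.
Interval: 0.7767 ± 1.282 × 0.8494 → [-0.312, 1.865].

[-0.312, 1.865]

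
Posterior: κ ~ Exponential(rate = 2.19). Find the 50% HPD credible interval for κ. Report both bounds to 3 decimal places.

[0.000, 0.317]

The exponential density is strictly decreasing on [0, ∞), so the HPD interval is anchored at 0: [0, q] with P(κ ≤ q) = 0.50.
q = −ln(1 − 0.50) / 2.19 = 0.6931 / 2.19 = 0.317.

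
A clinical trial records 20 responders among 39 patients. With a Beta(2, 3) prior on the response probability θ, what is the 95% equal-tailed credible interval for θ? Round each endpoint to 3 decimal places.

Posterior: Beta(2+20, 3+19) = Beta(22, 22).
Equal-tailed 95% interval: the 0.025 and 0.975 quantiles of Beta(22, 22).
Posterior mean ≈ 0.500, SD ≈ 0.075; a Normal approximation gives roughly [0.354, 0.646].
Exact: F⁻¹(0.025) = 0.355; F⁻¹(0.975) = 0.645.

[0.355, 0.645]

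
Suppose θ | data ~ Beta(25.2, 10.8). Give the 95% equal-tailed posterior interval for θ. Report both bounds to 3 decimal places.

[0.543, 0.836]

Posterior: Beta(25.2, 10.8).
Equal-tailed 95% interval: the 0.025 and 0.975 quantiles of Beta(25.2, 10.8).
Posterior mean ≈ 0.700, SD ≈ 0.075; a Normal approximation gives roughly [0.552, 0.848].
Exact: F⁻¹(0.025) = 0.543; F⁻¹(0.975) = 0.836.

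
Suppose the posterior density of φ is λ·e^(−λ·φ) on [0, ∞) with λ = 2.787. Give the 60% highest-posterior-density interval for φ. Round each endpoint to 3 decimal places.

[0.000, 0.329]

The exponential density is strictly decreasing on [0, ∞), so the HPD interval is anchored at 0: [0, q] with P(φ ≤ q) = 0.60.
q = −ln(1 − 0.60) / 2.787 = 0.9163 / 2.787 = 0.329.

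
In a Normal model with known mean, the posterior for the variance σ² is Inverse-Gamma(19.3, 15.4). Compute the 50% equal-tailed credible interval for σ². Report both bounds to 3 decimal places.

[0.698, 0.952]

Inverse-Gamma(19.3, 15.4) quantiles: F⁻¹(0.25) and F⁻¹(0.75).
Equivalently, 1/σ² ~ Gamma(19.3, rate = 15.4); invert its 0.75 and 0.25 quantiles.
Posterior mean ≈ 0.842, SD ≈ 0.202; a Normal approximation gives roughly [0.705, 0.978].
Exact: lower = 0.698; upper = 0.952.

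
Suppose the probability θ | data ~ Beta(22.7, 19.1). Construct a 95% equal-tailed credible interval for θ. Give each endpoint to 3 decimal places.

Posterior: Beta(22.7, 19.1).
Equal-tailed 95% interval: the 0.025 and 0.975 quantiles of Beta(22.7, 19.1).
Posterior mean ≈ 0.543, SD ≈ 0.076; a Normal approximation gives roughly [0.394, 0.692].
Exact: F⁻¹(0.025) = 0.393; F⁻¹(0.975) = 0.690.

[0.393, 0.690]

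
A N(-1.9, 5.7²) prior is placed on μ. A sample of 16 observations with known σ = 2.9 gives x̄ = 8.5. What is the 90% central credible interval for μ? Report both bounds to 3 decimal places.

[7.151, 9.517]

Posterior precision = 1/5.7² + 16/2.9² = 0.0308 + 1.9025 = 1.9333, so posterior SD = 0.7192.
Posterior mean = (-1.9/5.7² + 16·8.5/2.9²) / 1.9333 = 8.3344.
Interval: 8.3344 ± 1.645 × 0.7192 → [7.151, 9.517].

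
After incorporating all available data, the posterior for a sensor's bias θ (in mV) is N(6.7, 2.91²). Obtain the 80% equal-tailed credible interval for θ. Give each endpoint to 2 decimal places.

[2.97, 10.43]

The posterior is symmetric, so the 80% equal-tailed interval is θ = 6.7 ± z·2.91 with z = 1.282.
Half-width: 1.282 × 2.91 = 3.73.
6.7 − 3.73 = 2.97; 6.7 + 3.73 = 10.43.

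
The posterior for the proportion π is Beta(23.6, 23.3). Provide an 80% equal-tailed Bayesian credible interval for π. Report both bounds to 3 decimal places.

Posterior: Beta(23.6, 23.3).
Equal-tailed 80% interval: the 0.1 and 0.9 quantiles of Beta(23.6, 23.3).
Posterior mean ≈ 0.503, SD ≈ 0.072; a Normal approximation gives roughly [0.411, 0.596].
Exact: F⁻¹(0.1) = 0.410; F⁻¹(0.9) = 0.596.

[0.410, 0.596]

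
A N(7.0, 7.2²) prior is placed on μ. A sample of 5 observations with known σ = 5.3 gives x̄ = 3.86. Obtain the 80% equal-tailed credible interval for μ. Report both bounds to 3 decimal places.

[1.282, 7.052]

Posterior precision = 1/7.2² + 5/5.3² = 0.0193 + 0.1780 = 0.1973, so posterior SD = 2.2514.
Posterior mean = (7.0/7.2² + 5·3.86/5.3²) / 0.1973 = 4.1670.
Interval: 4.1670 ± 1.282 × 2.2514 → [1.282, 7.052].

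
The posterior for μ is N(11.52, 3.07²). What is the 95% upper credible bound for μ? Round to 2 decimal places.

Need U with P(μ ≤ U) = 0.95: U = 11.52 + z_{0.05}·3.07.
z = 1.645; U = 11.52 + 1.645 × 3.07 = 16.57.

16.57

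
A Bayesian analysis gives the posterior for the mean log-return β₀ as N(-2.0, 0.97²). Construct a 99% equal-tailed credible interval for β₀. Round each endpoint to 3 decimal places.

The posterior is symmetric, so the 99% equal-tailed interval is β₀ = -2.0 ± z·0.97 with z = 2.576.
Half-width: 2.576 × 0.97 = 2.499.
-2.0 − 2.499 = -4.499; -2.0 + 2.499 = 0.499.

[-4.499, 0.499]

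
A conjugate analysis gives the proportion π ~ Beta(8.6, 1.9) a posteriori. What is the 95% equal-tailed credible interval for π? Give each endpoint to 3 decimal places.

Posterior: Beta(8.6, 1.9).
Equal-tailed 95% interval: the 0.025 and 0.975 quantiles of Beta(8.6, 1.9).
Posterior mean ≈ 0.819, SD ≈ 0.114; a Normal approximation gives roughly [0.597, 1.042].
Exact: F⁻¹(0.025) = 0.550; F⁻¹(0.975) = 0.977.

[0.550, 0.977]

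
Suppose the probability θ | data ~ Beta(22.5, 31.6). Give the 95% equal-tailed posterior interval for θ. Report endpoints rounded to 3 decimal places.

Posterior: Beta(22.5, 31.6).
Equal-tailed 95% interval: the 0.025 and 0.975 quantiles of Beta(22.5, 31.6).
Posterior mean ≈ 0.416, SD ≈ 0.066; a Normal approximation gives roughly [0.286, 0.546].
Exact: F⁻¹(0.025) = 0.289; F⁻¹(0.975) = 0.548.

[0.289, 0.548]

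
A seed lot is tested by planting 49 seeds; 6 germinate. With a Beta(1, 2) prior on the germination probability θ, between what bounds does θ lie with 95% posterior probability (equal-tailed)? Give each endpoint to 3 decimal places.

Posterior: Beta(1+6, 2+43) = Beta(7, 45).
Equal-tailed 95% interval: the 0.025 and 0.975 quantiles of Beta(7, 45).
Posterior mean ≈ 0.135, SD ≈ 0.047; a Normal approximation gives roughly [0.043, 0.227].
Exact: F⁻¹(0.025) = 0.057; F⁻¹(0.975) = 0.239.

[0.057, 0.239]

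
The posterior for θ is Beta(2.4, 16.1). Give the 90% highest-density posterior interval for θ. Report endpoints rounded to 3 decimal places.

[0.015, 0.240]

The posterior is unimodal and skewed, so the HPD interval has equal density at both endpoints and is the shortest 90% interval.
Solving f(0.015) = f(0.240) with F(0.240) − F(0.015) = 0.90 gives [0.015, 0.240].
For comparison, the equal-tailed interval is [0.031, 0.274]; the HPD is narrower and shifted toward the mode.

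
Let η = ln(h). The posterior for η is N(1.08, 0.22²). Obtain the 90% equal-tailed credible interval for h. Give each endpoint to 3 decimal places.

On the log scale the 90% interval is 1.08 ± 1.645 × 0.22 = [0.7181, 1.4419].
Exponentiate: [e^0.7181, e^1.4419] = [2.051, 4.229].

[2.051, 4.229]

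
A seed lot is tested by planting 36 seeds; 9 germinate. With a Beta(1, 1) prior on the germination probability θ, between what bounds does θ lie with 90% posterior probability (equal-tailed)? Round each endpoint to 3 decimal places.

Posterior: Beta(1+9, 1+27) = Beta(10, 28).
Equal-tailed 90% interval: the 0.05 and 0.95 quantiles of Beta(10, 28).
Posterior mean ≈ 0.263, SD ≈ 0.071; a Normal approximation gives roughly [0.147, 0.379].
Exact: F⁻¹(0.05) = 0.155; F⁻¹(0.95) = 0.386.

[0.155, 0.386]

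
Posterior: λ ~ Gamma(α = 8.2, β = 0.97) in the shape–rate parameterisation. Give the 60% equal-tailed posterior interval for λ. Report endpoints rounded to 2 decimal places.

Posterior: Gamma(shape 8.2, rate 0.97).
Equal-tailed 60% interval: Gamma(8.2, 0.97) quantiles at 0.2 and 0.8.
Posterior mean ≈ 8.45, SD ≈ 2.95; a Normal approximation gives roughly [5.97, 10.94].
Exact: lower = 5.92; upper = 10.79.

[5.92, 10.79]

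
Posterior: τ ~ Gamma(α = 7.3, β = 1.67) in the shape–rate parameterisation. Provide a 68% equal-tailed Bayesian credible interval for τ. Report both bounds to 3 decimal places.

[2.798, 5.942]

Posterior: Gamma(shape 7.3, rate 1.67).
Equal-tailed 68% interval: Gamma(7.3, 1.67) quantiles at 0.16 and 0.84.
Posterior mean ≈ 4.371, SD ≈ 1.618; a Normal approximation gives roughly [2.762, 5.980].
Exact: lower = 2.798; upper = 5.942.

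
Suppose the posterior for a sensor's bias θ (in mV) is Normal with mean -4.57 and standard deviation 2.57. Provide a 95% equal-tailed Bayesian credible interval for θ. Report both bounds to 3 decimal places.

[-9.607, 0.467]

The posterior is symmetric, so the 95% equal-tailed interval is θ = -4.57 ± z·2.57 with z = 1.960.
Half-width: 1.960 × 2.57 = 5.037.
-4.57 − 5.037 = -9.607; -4.57 + 5.037 = 0.467.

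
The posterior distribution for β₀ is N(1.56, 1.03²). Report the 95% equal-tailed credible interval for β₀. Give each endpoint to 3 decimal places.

The posterior is symmetric, so the 95% equal-tailed interval is β₀ = 1.56 ± z·1.03 with z = 1.960.
Half-width: 1.960 × 1.03 = 2.019.
1.56 − 2.019 = -0.459; 1.56 + 2.019 = 3.579.

[-0.459, 3.579]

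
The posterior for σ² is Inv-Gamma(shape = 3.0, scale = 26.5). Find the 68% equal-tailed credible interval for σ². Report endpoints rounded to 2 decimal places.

[5.73, 19.30]

Inverse-Gamma(3.0, 26.5) quantiles: F⁻¹(0.16) and F⁻¹(0.84).
Equivalently, 1/σ² ~ Gamma(3.0, rate = 26.5); invert its 0.84 and 0.16 quantiles.
Posterior mean ≈ 13.25, SD ≈ 13.25; a Normal approximation gives roughly [0.07, 26.43].
Exact: lower = 5.73; upper = 19.30.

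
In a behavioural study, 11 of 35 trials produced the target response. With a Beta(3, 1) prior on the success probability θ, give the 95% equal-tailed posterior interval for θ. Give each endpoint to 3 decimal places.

Posterior: Beta(3+11, 1+24) = Beta(14, 25).
Equal-tailed 95% interval: the 0.025 and 0.975 quantiles of Beta(14, 25).
Posterior mean ≈ 0.359, SD ≈ 0.076; a Normal approximation gives roughly [0.210, 0.508].
Exact: F⁻¹(0.025) = 0.218; F⁻¹(0.975) = 0.514.

[0.218, 0.514]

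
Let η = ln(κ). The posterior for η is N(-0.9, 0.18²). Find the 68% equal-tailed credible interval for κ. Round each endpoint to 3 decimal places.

On the log scale the 68% interval is -0.9 ± 0.994 × 0.18 = [-1.0790, -0.7210].
Exponentiate: [e^-1.0790, e^-0.7210] = [0.340, 0.486].

[0.340, 0.486]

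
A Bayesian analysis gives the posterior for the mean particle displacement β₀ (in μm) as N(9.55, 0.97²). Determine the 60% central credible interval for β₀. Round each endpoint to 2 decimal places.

[8.73, 10.37]

The posterior is symmetric, so the 60% equal-tailed interval is β₀ = 9.55 ± z·0.97 with z = 0.842.
Half-width: 0.842 × 0.97 = 0.82.
9.55 − 0.82 = 8.73; 9.55 + 0.82 = 10.37.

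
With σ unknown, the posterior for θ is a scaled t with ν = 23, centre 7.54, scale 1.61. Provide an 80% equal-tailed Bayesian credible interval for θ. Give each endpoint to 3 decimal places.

The t_23 distribution is symmetric; the 80% interval is 7.54 ± t·1.61 with t_{0.9,23} = 1.319.
Half-width: 1.319 × 1.61 = 2.124.
7.54 − 2.124 = 5.416; 7.54 + 2.124 = 9.664.

[5.416, 9.664]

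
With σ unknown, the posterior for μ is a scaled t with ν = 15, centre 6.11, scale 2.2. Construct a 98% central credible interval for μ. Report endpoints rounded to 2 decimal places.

The t_15 distribution is symmetric; the 98% interval is 6.11 ± t·2.2 with t_{0.99,15} = 2.602.
Half-width: 2.602 × 2.2 = 5.73.
6.11 − 5.73 = 0.38; 6.11 + 5.73 = 11.84.

[0.38, 11.84]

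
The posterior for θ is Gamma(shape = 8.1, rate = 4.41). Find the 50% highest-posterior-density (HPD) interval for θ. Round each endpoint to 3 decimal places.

[1.232, 2.058]

The posterior is unimodal and skewed, so the HPD interval has equal density at both endpoints and is the shortest 50% interval.
Solving f(1.232) = f(2.058) with F(2.058) − F(1.232) = 0.50 gives [1.232, 2.058].
For comparison, the equal-tailed interval is [1.371, 2.221]; the HPD is narrower and shifted toward the mode.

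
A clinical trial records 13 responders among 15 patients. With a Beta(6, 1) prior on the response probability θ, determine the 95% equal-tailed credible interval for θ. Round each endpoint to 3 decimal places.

[0.696, 0.970]

Posterior: Beta(6+13, 1+2) = Beta(19, 3).
Equal-tailed 95% interval: the 0.025 and 0.975 quantiles of Beta(19, 3).
Posterior mean ≈ 0.864, SD ≈ 0.072; a Normal approximation gives roughly [0.723, 1.004].
Exact: F⁻¹(0.025) = 0.696; F⁻¹(0.975) = 0.970.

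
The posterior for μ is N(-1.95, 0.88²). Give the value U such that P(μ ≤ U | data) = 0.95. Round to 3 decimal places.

-0.503

Need U with P(μ ≤ U) = 0.95: U = -1.95 + z_{0.05}·0.88.
z = 1.645; U = -1.95 + 1.645 × 0.88 = -0.503.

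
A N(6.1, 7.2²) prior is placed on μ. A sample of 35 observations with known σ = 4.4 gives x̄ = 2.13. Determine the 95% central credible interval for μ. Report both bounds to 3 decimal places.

Posterior precision = 1/7.2² + 35/4.4² = 0.0193 + 1.8079 = 1.8271, so posterior SD = 0.7398.
Posterior mean = (6.1/7.2² + 35·2.13/4.4²) / 1.8271 = 2.1719.
Interval: 2.1719 ± 1.960 × 0.7398 → [0.722, 3.622].

[0.722, 3.622]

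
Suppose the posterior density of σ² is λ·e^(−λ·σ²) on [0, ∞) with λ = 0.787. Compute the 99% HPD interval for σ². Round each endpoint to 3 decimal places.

[0.000, 5.852]

The exponential density is strictly decreasing on [0, ∞), so the HPD interval is anchored at 0: [0, q] with P(σ² ≤ q) = 0.99.
q = −ln(1 − 0.99) / 0.787 = 4.6052 / 0.787 = 5.852.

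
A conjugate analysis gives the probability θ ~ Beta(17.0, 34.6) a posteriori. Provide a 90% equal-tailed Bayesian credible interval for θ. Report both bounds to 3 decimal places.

[0.227, 0.440]

Posterior: Beta(17.0, 34.6).
Equal-tailed 90% interval: the 0.05 and 0.95 quantiles of Beta(17.0, 34.6).
Posterior mean ≈ 0.329, SD ≈ 0.065; a Normal approximation gives roughly [0.223, 0.436].
Exact: F⁻¹(0.05) = 0.227; F⁻¹(0.95) = 0.440.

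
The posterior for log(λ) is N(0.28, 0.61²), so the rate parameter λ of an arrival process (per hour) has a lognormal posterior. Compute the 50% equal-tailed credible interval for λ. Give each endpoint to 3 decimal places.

On the log scale the 50% interval is 0.28 ± 0.674 × 0.61 = [-0.1314, 0.6914].
Exponentiate: [e^-0.1314, e^0.6914] = [0.877, 1.997].

[0.877, 1.997]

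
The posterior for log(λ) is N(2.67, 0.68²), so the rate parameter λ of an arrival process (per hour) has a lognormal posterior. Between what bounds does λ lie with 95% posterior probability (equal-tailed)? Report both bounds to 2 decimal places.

[3.81, 54.75]

On the log scale the 95% interval is 2.67 ± 1.960 × 0.68 = [1.3372, 4.0028].
Exponentiate: [e^1.3372, e^4.0028] = [3.81, 54.75].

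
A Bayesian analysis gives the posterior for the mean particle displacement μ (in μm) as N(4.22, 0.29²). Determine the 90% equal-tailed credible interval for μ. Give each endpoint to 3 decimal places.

[3.743, 4.697]

The posterior is symmetric, so the 90% equal-tailed interval is μ = 4.22 ± z·0.29 with z = 1.645.
Half-width: 1.645 × 0.29 = 0.477.
4.22 − 0.477 = 3.743; 4.22 + 0.477 = 4.697.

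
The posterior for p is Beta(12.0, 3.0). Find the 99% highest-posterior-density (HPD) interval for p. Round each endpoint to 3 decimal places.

The posterior is unimodal and skewed, so the HPD interval has equal density at both endpoints and is the shortest 99% interval.
Solving f(0.517) = f(0.986) with F(0.986) − F(0.517) = 0.99 gives [0.517, 0.986].
For comparison, the equal-tailed interval is [0.488, 0.974]; the HPD is narrower and shifted toward the mode.

[0.517, 0.986]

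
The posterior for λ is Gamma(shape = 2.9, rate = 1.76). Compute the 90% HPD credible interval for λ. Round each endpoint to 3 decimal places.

[0.226, 3.028]

The posterior is unimodal and skewed, so the HPD interval has equal density at both endpoints and is the shortest 90% interval.
Solving f(0.226) = f(3.028) with F(3.028) − F(0.226) = 0.90 gives [0.226, 3.028].
For comparison, the equal-tailed interval is [0.436, 3.492]; the HPD is narrower and shifted toward the mode.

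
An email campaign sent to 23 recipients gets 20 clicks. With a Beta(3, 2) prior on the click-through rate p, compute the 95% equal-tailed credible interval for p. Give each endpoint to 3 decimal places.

[0.663, 0.937]

Posterior: Beta(3+20, 2+3) = Beta(23, 5).
Equal-tailed 95% interval: the 0.025 and 0.975 quantiles of Beta(23, 5).
Posterior mean ≈ 0.821, SD ≈ 0.071; a Normal approximation gives roughly [0.682, 0.961].
Exact: F⁻¹(0.025) = 0.663; F⁻¹(0.975) = 0.937.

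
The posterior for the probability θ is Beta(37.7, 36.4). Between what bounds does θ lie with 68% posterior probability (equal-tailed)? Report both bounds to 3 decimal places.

[0.451, 0.567]

Posterior: Beta(37.7, 36.4).
Equal-tailed 68% interval: the 0.16 and 0.84 quantiles of Beta(37.7, 36.4).
Posterior mean ≈ 0.509, SD ≈ 0.058; a Normal approximation gives roughly [0.451, 0.566].
Exact: F⁻¹(0.16) = 0.451; F⁻¹(0.84) = 0.567.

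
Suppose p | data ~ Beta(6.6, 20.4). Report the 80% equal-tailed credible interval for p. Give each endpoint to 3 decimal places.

Posterior: Beta(6.6, 20.4).
Equal-tailed 80% interval: the 0.1 and 0.9 quantiles of Beta(6.6, 20.4).
Posterior mean ≈ 0.244, SD ≈ 0.081; a Normal approximation gives roughly [0.140, 0.349].
Exact: F⁻¹(0.1) = 0.144; F⁻¹(0.9) = 0.353.

[0.144, 0.353]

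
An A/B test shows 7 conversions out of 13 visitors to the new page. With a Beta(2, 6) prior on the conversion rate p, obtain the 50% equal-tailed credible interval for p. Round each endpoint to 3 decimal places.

[0.354, 0.501]

Posterior: Beta(2+7, 6+6) = Beta(9, 12).
Equal-tailed 50% interval: the 0.25 and 0.75 quantiles of Beta(9, 12).
Posterior mean ≈ 0.429, SD ≈ 0.106; a Normal approximation gives roughly [0.357, 0.500].
Exact: F⁻¹(0.25) = 0.354; F⁻¹(0.75) = 0.501.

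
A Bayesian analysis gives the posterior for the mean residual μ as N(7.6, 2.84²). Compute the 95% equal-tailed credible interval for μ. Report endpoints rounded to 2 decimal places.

The posterior is symmetric, so the 95% equal-tailed interval is μ = 7.6 ± z·2.84 with z = 1.960.
Half-width: 1.960 × 2.84 = 5.57.
7.6 − 5.57 = 2.03; 7.6 + 5.57 = 13.17.

[2.03, 13.17]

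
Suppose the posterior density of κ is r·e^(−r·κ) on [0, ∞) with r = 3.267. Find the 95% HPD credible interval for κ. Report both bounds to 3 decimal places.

The exponential density is strictly decreasing on [0, ∞), so the HPD interval is anchored at 0: [0, q] with P(κ ≤ q) = 0.95.
q = −ln(1 − 0.95) / 3.267 = 2.9957 / 3.267 = 0.917.

[0.000, 0.917]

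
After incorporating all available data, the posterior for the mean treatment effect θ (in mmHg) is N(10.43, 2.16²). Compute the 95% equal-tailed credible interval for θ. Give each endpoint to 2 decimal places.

[6.20, 14.66]

The posterior is symmetric, so the 95% equal-tailed interval is θ = 10.43 ± z·2.16 with z = 1.960.
Half-width: 1.960 × 2.16 = 4.23.
10.43 − 4.23 = 6.20; 10.43 + 4.23 = 14.66.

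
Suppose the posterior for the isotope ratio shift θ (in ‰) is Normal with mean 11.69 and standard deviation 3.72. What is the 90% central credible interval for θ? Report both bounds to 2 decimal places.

The posterior is symmetric, so the 90% equal-tailed interval is θ = 11.69 ± z·3.72 with z = 1.645.
Half-width: 1.645 × 3.72 = 6.12.
11.69 − 6.12 = 5.57; 11.69 + 6.12 = 17.81.

[5.57, 17.81]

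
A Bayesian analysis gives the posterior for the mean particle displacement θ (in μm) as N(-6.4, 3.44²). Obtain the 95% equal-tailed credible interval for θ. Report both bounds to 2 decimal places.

[-13.14, 0.34]

The posterior is symmetric, so the 95% equal-tailed interval is θ = -6.4 ± z·3.44 with z = 1.960.
Half-width: 1.960 × 3.44 = 6.74.
-6.4 − 6.74 = -13.14; -6.4 + 6.74 = 0.34.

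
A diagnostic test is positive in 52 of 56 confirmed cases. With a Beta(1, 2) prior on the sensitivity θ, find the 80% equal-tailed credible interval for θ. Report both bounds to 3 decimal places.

Posterior: Beta(1+52, 2+4) = Beta(53, 6).
Equal-tailed 80% interval: the 0.1 and 0.9 quantiles of Beta(53, 6).
Posterior mean ≈ 0.898, SD ≈ 0.039; a Normal approximation gives roughly [0.848, 0.948].
Exact: F⁻¹(0.1) = 0.846; F⁻¹(0.9) = 0.945.

[0.846, 0.945]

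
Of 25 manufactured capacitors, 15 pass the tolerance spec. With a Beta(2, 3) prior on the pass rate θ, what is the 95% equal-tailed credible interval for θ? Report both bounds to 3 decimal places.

[0.389, 0.736]

Posterior: Beta(2+15, 3+10) = Beta(17, 13).
Equal-tailed 95% interval: the 0.025 and 0.975 quantiles of Beta(17, 13).
Posterior mean ≈ 0.567, SD ≈ 0.089; a Normal approximation gives roughly [0.392, 0.741].
Exact: F⁻¹(0.025) = 0.389; F⁻¹(0.975) = 0.736.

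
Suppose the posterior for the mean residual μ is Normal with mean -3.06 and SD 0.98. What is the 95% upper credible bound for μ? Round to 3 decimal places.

-1.448

Need U with P(μ ≤ U) = 0.95: U = -3.06 + z_{0.05}·0.98.
z = 1.645; U = -3.06 + 1.645 × 0.98 = -1.448.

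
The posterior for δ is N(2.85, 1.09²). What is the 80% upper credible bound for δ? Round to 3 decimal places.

Need U with P(δ ≤ U) = 0.80: U = 2.85 + z_{0.2}·1.09.
z = 0.842; U = 2.85 + 0.842 × 1.09 = 3.767.

3.767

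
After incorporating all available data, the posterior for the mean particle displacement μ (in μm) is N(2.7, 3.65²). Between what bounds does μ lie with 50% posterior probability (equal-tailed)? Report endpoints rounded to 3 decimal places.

[0.238, 5.162]

The posterior is symmetric, so the 50% equal-tailed interval is μ = 2.7 ± z·3.65 with z = 0.674.
Half-width: 0.674 × 3.65 = 2.462.
2.7 − 2.462 = 0.238; 2.7 + 2.462 = 5.162.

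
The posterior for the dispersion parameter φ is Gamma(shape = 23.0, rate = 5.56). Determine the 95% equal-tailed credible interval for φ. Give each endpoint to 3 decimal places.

[2.622, 5.991]

Posterior: Gamma(shape 23.0, rate 5.56).
Equal-tailed 95% interval: Gamma(23.0, 5.56) quantiles at 0.025 and 0.975.
Posterior mean ≈ 4.137, SD ≈ 0.863; a Normal approximation gives roughly [2.446, 5.827].
Exact: lower = 2.622; upper = 5.991.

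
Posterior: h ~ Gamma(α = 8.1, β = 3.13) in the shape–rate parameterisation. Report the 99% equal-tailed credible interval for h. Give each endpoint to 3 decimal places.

[0.839, 5.521]

Posterior: Gamma(shape 8.1, rate 3.13).
Equal-tailed 99% interval: Gamma(8.1, 3.13) quantiles at 0.005 and 0.995.
Posterior mean ≈ 2.588, SD ≈ 0.909; a Normal approximation gives roughly [0.246, 4.930].
Exact: lower = 0.839; upper = 5.521.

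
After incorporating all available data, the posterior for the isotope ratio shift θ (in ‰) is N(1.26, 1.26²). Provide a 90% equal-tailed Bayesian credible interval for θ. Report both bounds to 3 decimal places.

[-0.813, 3.333]

The posterior is symmetric, so the 90% equal-tailed interval is θ = 1.26 ± z·1.26 with z = 1.645.
Half-width: 1.645 × 1.26 = 2.073.
1.26 − 2.073 = -0.813; 1.26 + 2.073 = 3.333.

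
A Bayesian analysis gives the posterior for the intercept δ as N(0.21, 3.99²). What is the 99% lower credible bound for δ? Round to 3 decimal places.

-9.072

Need L with P(δ ≥ L) = 0.99: L = 0.21 − z_{0.01}·3.99.
z = 2.326; L = 0.21 − 2.326 × 3.99 = -9.072.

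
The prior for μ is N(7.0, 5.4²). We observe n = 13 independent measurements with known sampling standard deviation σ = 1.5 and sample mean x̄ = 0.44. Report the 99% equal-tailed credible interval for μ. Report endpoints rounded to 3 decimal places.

Posterior precision = 1/5.4² + 13/1.5² = 0.0343 + 5.7778 = 5.8121, so posterior SD = 0.4148.
Posterior mean = (7.0/5.4² + 13·0.44/1.5²) / 5.8121 = 0.4787.
Interval: 0.4787 ± 2.576 × 0.4148 → [-0.590, 1.547].

[-0.590, 1.547]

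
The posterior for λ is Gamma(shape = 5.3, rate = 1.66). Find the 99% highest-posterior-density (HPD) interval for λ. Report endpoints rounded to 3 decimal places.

[0.524, 7.373]

The posterior is unimodal and skewed, so the HPD interval has equal density at both endpoints and is the shortest 99% interval.
Solving f(0.524) = f(7.373) with F(7.373) − F(0.524) = 0.99 gives [0.524, 7.373].
For comparison, the equal-tailed interval is [0.729, 7.871]; the HPD is narrower and shifted toward the mode.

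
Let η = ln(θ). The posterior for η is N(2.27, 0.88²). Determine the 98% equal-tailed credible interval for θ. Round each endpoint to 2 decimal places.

On the log scale the 98% interval is 2.27 ± 2.326 × 0.88 = [0.2228, 4.3172].
Exponentiate: [e^0.2228, e^4.3172] = [1.25, 74.98].

[1.25, 74.98]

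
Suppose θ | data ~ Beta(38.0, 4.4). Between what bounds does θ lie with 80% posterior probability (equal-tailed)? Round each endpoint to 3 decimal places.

[0.834, 0.950]

Posterior: Beta(38.0, 4.4).
Equal-tailed 80% interval: the 0.1 and 0.9 quantiles of Beta(38.0, 4.4).
Posterior mean ≈ 0.896, SD ≈ 0.046; a Normal approximation gives roughly [0.837, 0.956].
Exact: F⁻¹(0.1) = 0.834; F⁻¹(0.9) = 0.950.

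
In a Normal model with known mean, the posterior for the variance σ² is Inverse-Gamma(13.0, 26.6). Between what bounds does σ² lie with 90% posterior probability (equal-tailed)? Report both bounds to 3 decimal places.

Inverse-Gamma(13.0, 26.6) quantiles: F⁻¹(0.05) and F⁻¹(0.95).
Equivalently, 1/σ² ~ Gamma(13.0, rate = 26.6); invert its 0.95 and 0.05 quantiles.
Posterior mean ≈ 2.217, SD ≈ 0.668; a Normal approximation gives roughly [1.117, 3.316].
Exact: lower = 1.368; upper = 3.459.

[1.368, 3.459]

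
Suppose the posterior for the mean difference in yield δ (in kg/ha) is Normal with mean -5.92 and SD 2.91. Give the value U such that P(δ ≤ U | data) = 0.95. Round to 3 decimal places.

Need U with P(δ ≤ U) = 0.95: U = -5.92 + z_{0.05}·2.91.
z = 1.645; U = -5.92 + 1.645 × 2.91 = -1.133.

-1.133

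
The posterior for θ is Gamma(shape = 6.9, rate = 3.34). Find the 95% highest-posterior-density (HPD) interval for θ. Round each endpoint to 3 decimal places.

The posterior is unimodal and skewed, so the HPD interval has equal density at both endpoints and is the shortest 95% interval.
Solving f(0.685) = f(3.630) with F(3.630) − F(0.685) = 0.95 gives [0.685, 3.630].
For comparison, the equal-tailed interval is [0.824, 3.869]; the HPD is narrower and shifted toward the mode.

[0.685, 3.630]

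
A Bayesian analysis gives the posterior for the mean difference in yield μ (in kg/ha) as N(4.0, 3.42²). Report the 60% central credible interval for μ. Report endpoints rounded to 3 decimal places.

The posterior is symmetric, so the 60% equal-tailed interval is μ = 4.0 ± z·3.42 with z = 0.842.
Half-width: 0.842 × 3.42 = 2.878.
4.0 − 2.878 = 1.122; 4.0 + 2.878 = 6.878.

[1.122, 6.878]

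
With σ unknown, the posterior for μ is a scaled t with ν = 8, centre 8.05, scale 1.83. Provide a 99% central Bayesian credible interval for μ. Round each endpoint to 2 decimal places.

[1.91, 14.19]

The t_8 distribution is symmetric; the 99% interval is 8.05 ± t·1.83 with t_{0.995,8} = 3.355.
Half-width: 3.355 × 1.83 = 6.14.
8.05 − 6.14 = 1.91; 8.05 + 6.14 = 14.19.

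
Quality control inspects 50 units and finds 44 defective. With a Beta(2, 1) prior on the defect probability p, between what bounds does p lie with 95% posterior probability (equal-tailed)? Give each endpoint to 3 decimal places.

Posterior: Beta(2+44, 1+6) = Beta(46, 7).
Equal-tailed 95% interval: the 0.025 and 0.975 quantiles of Beta(46, 7).
Posterior mean ≈ 0.868, SD ≈ 0.046; a Normal approximation gives roughly [0.778, 0.958].
Exact: F⁻¹(0.025) = 0.766; F⁻¹(0.975) = 0.944.

[0.766, 0.944]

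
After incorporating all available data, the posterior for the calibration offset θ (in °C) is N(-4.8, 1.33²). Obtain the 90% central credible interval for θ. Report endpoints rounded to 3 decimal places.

[-6.988, -2.612]

The posterior is symmetric, so the 90% equal-tailed interval is θ = -4.8 ± z·1.33 with z = 1.645.
Half-width: 1.645 × 1.33 = 2.188.
-4.8 − 2.188 = -6.988; -4.8 + 2.188 = -2.612.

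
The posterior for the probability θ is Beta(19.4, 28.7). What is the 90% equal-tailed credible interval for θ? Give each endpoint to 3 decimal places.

[0.290, 0.521]

Posterior: Beta(19.4, 28.7).
Equal-tailed 90% interval: the 0.05 and 0.95 quantiles of Beta(19.4, 28.7).
Posterior mean ≈ 0.403, SD ≈ 0.070; a Normal approximation gives roughly [0.288, 0.518].
Exact: F⁻¹(0.05) = 0.290; F⁻¹(0.95) = 0.521.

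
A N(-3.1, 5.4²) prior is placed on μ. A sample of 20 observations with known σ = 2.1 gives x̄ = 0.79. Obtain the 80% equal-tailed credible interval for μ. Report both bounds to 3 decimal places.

[0.161, 1.360]

Posterior precision = 1/5.4² + 20/2.1² = 0.0343 + 4.5351 = 4.5694, so posterior SD = 0.4678.
Posterior mean = (-3.1/5.4² + 20·0.79/2.1²) / 4.5694 = 0.7608.
Interval: 0.7608 ± 1.282 × 0.4678 → [0.161, 1.360].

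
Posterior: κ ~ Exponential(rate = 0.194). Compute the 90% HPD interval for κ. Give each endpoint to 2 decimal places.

The exponential density is strictly decreasing on [0, ∞), so the HPD interval is anchored at 0: [0, q] with P(κ ≤ q) = 0.90.
q = −ln(1 − 0.90) / 0.194 = 2.3026 / 0.194 = 11.87.

[0.00, 11.87]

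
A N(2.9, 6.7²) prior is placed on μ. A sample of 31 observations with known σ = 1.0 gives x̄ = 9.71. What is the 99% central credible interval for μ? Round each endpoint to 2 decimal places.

Posterior precision = 1/6.7² + 31/1.0² = 0.0223 + 31.0000 = 31.0223, so posterior SD = 0.1795.
Posterior mean = (2.9/6.7² + 31·9.71/1.0²) / 31.0223 = 9.7051.
Interval: 9.7051 ± 2.576 × 0.1795 → [9.24, 10.17].

[9.24, 10.17]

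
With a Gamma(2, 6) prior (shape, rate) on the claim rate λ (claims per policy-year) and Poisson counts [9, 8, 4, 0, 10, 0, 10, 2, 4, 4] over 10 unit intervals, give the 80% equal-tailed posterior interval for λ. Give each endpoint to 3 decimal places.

[2.744, 3.907]

Posterior: Gamma(2+51, 6+10) = Gamma(53, 16) (shape, rate).
Equal-tailed 80% interval: Gamma(53, 16) quantiles at 0.1 and 0.9.
Posterior mean ≈ 3.312, SD ≈ 0.455; a Normal approximation gives roughly [2.729, 3.896].
Exact: lower = 2.744; upper = 3.907.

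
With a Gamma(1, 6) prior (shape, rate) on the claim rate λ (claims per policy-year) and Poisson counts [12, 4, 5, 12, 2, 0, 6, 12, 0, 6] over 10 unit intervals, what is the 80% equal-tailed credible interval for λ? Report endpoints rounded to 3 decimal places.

[3.144, 4.382]

Posterior: Gamma(1+59, 6+10) = Gamma(60, 16) (shape, rate).
Equal-tailed 80% interval: Gamma(60, 16) quantiles at 0.1 and 0.9.
Posterior mean ≈ 3.750, SD ≈ 0.484; a Normal approximation gives roughly [3.130, 4.370].
Exact: lower = 3.144; upper = 4.382.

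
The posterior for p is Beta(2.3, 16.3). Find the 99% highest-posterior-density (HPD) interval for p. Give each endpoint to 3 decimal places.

The posterior is unimodal and skewed, so the HPD interval has equal density at both endpoints and is the shortest 99% interval.
Solving f(0.002) = f(0.347) with F(0.347) − F(0.002) = 0.99 gives [0.002, 0.347].
For comparison, the equal-tailed interval is [0.009, 0.377]; the HPD is narrower and shifted toward the mode.

[0.002, 0.347]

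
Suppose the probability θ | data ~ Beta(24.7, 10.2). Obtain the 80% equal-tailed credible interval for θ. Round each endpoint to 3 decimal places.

[0.607, 0.803]

Posterior: Beta(24.7, 10.2).
Equal-tailed 80% interval: the 0.1 and 0.9 quantiles of Beta(24.7, 10.2).
Posterior mean ≈ 0.708, SD ≈ 0.076; a Normal approximation gives roughly [0.610, 0.805].
Exact: F⁻¹(0.1) = 0.607; F⁻¹(0.9) = 0.803.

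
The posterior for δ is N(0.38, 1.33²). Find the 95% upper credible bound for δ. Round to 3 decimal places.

Need U with P(δ ≤ U) = 0.95: U = 0.38 + z_{0.05}·1.33.
z = 1.645; U = 0.38 + 1.645 × 1.33 = 2.568.

2.568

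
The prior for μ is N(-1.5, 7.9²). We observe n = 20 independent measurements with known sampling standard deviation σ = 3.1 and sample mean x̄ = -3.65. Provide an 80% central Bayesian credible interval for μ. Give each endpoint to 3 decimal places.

Posterior precision = 1/7.9² + 20/3.1² = 0.0160 + 2.0812 = 2.0972, so posterior SD = 0.6905.
Posterior mean = (-1.5/7.9² + 20·-3.65/3.1²) / 2.0972 = -3.6336.
Interval: -3.6336 ± 1.282 × 0.6905 → [-4.519, -2.749].

[-4.519, -2.749]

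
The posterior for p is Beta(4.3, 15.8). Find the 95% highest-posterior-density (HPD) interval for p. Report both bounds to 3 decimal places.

The posterior is unimodal and skewed, so the HPD interval has equal density at both endpoints and is the shortest 95% interval.
Solving f(0.055) = f(0.390) with F(0.390) − F(0.055) = 0.95 gives [0.055, 0.390].
For comparison, the equal-tailed interval is [0.069, 0.412]; the HPD is narrower and shifted toward the mode.

[0.055, 0.390]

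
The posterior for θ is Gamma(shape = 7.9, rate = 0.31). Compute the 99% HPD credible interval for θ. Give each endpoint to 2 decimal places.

[6.79, 52.17]

The posterior is unimodal and skewed, so the HPD interval has equal density at both endpoints and is the shortest 99% interval.
Solving f(6.79) = f(52.17) with F(52.17) − F(6.79) = 0.99 gives [6.79, 52.17].
For comparison, the equal-tailed interval is [8.12, 54.80]; the HPD is narrower and shifted toward the mode.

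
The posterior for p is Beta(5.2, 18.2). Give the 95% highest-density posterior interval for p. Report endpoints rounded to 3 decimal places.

The posterior is unimodal and skewed, so the HPD interval has equal density at both endpoints and is the shortest 95% interval.
Solving f(0.070) = f(0.388) with F(0.388) − F(0.070) = 0.95 gives [0.070, 0.388].
For comparison, the equal-tailed interval is [0.082, 0.407]; the HPD is narrower and shifted toward the mode.

[0.070, 0.388]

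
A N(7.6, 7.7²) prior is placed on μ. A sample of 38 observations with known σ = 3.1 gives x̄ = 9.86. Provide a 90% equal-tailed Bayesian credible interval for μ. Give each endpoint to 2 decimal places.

Posterior precision = 1/7.7² + 38/3.1² = 0.0169 + 3.9542 = 3.9711, so posterior SD = 0.5018.
Posterior mean = (7.6/7.7² + 38·9.86/3.1²) / 3.9711 = 9.8504.
Interval: 9.8504 ± 1.645 × 0.5018 → [9.02, 10.68].

[9.02, 10.68]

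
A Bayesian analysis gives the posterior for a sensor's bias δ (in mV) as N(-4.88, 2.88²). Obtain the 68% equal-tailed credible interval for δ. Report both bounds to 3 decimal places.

The posterior is symmetric, so the 68% equal-tailed interval is δ = -4.88 ± z·2.88 with z = 0.994.
Half-width: 0.994 × 2.88 = 2.864.
-4.88 − 2.864 = -7.744; -4.88 + 2.864 = -2.016.

[-7.744, -2.016]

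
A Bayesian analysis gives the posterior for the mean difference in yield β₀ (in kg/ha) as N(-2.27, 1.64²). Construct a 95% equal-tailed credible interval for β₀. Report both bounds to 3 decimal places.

The posterior is symmetric, so the 95% equal-tailed interval is β₀ = -2.27 ± z·1.64 with z = 1.960.
Half-width: 1.960 × 1.64 = 3.214.
-2.27 − 3.214 = -5.484; -2.27 + 3.214 = 0.944.

[-5.484, 0.944]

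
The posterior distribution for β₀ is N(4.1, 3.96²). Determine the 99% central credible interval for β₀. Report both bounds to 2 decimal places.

[-6.10, 14.30]

The posterior is symmetric, so the 99% equal-tailed interval is β₀ = 4.1 ± z·3.96 with z = 2.576.
Half-width: 2.576 × 3.96 = 10.20.
4.1 − 10.20 = -6.10; 4.1 + 10.20 = 14.30.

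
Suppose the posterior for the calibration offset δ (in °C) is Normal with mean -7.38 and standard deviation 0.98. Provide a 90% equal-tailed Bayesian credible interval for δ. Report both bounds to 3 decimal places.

The posterior is symmetric, so the 90% equal-tailed interval is δ = -7.38 ± z·0.98 with z = 1.645.
Half-width: 1.645 × 0.98 = 1.612.
-7.38 − 1.612 = -8.992; -7.38 + 1.612 = -5.768.

[-8.992, -5.768]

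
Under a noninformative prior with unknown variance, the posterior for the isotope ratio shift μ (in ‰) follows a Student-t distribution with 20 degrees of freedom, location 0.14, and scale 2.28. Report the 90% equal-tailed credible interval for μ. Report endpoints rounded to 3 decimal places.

[-3.792, 4.072]

The t_20 distribution is symmetric; the 90% interval is 0.14 ± t·2.28 with t_{0.95,20} = 1.725.
Half-width: 1.725 × 2.28 = 3.932.
0.14 − 3.932 = -3.792; 0.14 + 3.932 = 4.072.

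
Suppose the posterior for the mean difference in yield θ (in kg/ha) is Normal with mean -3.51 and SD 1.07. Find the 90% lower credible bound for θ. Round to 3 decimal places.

Need L with P(θ ≥ L) = 0.90: L = -3.51 − z_{0.1}·1.07.
z = 1.282; L = -3.51 − 1.282 × 1.07 = -4.881.

-4.881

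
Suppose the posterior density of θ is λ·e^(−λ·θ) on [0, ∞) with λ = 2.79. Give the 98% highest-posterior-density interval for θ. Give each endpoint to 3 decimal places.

[0.000, 1.402]

The exponential density is strictly decreasing on [0, ∞), so the HPD interval is anchored at 0: [0, q] with P(θ ≤ q) = 0.98.
q = −ln(1 − 0.98) / 2.79 = 3.9120 / 2.79 = 1.402.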